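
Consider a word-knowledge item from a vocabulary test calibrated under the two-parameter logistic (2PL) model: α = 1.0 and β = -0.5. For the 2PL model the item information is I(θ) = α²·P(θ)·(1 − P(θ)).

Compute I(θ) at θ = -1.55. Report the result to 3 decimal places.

P = 1/(1+e^{1.0500}) = 0.2592
P(1−P) = 0.2592 × 0.7408 = 0.1920
I = α² × P(1−P) = 1.0² × 0.1920 = 0.19203

0.192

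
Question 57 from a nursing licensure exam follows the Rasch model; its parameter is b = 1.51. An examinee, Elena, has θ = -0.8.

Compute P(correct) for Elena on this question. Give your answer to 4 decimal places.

P(θ) = 1 / (1 + exp(−(θ − b)))
Exponent: (-0.8 − 1.51) = -2.3100
1/(1 + e^{2.3100}) = 0.0903
P = 0.0903

0.0903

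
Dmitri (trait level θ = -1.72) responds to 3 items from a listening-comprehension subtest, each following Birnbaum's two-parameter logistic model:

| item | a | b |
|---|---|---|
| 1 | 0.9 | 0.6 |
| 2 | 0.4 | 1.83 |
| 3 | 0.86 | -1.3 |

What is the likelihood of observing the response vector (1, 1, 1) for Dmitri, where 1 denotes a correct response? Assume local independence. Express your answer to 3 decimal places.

0.009

P(θ) = 1 / (1 + exp(−a(θ − b)))
P_1 = 1/(1+e^{2.0880}) = 0.1103
P_2 = 1/(1+e^{1.4200}) = 0.1947
P_3 = 1/(1+e^{0.3612}) = 0.4107
L = P_1 × P_2 × P_3 = 0.1103 × 0.1947 × 0.4107 = 0.00882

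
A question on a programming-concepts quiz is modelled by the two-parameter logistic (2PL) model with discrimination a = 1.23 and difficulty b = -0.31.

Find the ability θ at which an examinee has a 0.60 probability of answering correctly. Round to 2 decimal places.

0.02

P(θ) = 1 / (1 + exp(−a(θ − b)))
logit = ln(0.6000/0.4000) = 0.4055
θ = b + logit/(a) = -0.31 + 0.4055/1.2300 = 0.0196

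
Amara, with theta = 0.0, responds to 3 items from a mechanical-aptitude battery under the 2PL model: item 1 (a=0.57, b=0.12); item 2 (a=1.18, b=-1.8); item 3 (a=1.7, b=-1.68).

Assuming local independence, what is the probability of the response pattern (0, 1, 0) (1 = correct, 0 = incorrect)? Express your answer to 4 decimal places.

0.0251

P(theta) = 1 / (1 + exp(−a(theta − b)))
P_1 = 1/(1+e^{0.0684}) = 0.4829
P_2 = 1/(1+e^{-2.1240}) = 0.8932
P_3 = 1/(1+e^{-2.8560}) = 0.9456
L = (1−P_1) × P_2 × (1−P_3) = 0.5171 × 0.8932 × 0.0544 = 0.02511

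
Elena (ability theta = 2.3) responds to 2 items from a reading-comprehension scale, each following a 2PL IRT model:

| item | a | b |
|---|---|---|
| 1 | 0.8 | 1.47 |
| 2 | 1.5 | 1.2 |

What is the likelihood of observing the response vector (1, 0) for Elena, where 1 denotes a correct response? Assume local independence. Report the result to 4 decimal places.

P(theta) = 1 / (1 + exp(−a(theta − b)))
P_1 = 1/(1+e^{-0.6640}) = 0.6602
P_2 = 1/(1+e^{-1.6500}) = 0.8389
L = P_1 × (1−P_2) = 0.6602 × 0.1611 = 0.10636

0.1064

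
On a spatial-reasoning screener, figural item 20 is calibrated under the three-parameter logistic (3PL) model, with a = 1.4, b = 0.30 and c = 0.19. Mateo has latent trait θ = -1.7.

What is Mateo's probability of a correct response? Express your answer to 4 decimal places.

P(θ) = c + (1 − c) · 1 / (1 + exp(−a(θ − b)))
Exponent: 1.4 × (-1.7 − 0.30) = -2.8000
1/(1 + e^{2.8000}) = 0.0573
P = 0.19 + 0.81 × 0.0573 = 0.2364

0.2364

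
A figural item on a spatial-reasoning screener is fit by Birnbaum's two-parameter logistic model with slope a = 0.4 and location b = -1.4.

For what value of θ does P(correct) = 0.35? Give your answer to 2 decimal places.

-2.95

P(θ) = 1 / (1 + exp(−a(θ − b)))
logit = ln(0.3500/0.6500) = -0.6190
θ = b + logit/(a) = -1.4 + (-0.6190)/0.4000 = -2.9476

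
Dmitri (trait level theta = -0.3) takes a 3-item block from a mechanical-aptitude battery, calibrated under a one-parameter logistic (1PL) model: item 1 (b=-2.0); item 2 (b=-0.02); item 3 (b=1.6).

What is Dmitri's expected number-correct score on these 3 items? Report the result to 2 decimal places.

P(theta) = 1 / (1 + exp(−(theta − b)))
P_1 = 1/(1+e^{-1.7000}) = 0.8455
P_2 = 1/(1+e^{0.2800}) = 0.4305
P_3 = 1/(1+e^{1.9000}) = 0.1301
E[score] = 0.8455 + 0.4305 + 0.1301 = 1.4061

1.41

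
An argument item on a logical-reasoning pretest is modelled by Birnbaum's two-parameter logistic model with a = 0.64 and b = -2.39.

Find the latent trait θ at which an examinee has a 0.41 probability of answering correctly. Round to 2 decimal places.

-2.96

P(θ) = 1 / (1 + exp(−a(θ − b)))
logit = ln(0.4100/0.5900) = -0.3640
θ = b + logit/(a) = -2.39 + (-0.3640)/0.6400 = -2.9587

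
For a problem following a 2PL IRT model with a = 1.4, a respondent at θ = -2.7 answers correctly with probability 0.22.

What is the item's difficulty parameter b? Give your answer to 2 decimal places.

P(θ) = 1 / (1 + exp(−a(θ − b)))
logit(0.22) = ln(0.22/0.78) = -1.2657
b = θ − logit/(a) = -2.7 − (-1.2657)/1.4000 = -1.7960

-1.80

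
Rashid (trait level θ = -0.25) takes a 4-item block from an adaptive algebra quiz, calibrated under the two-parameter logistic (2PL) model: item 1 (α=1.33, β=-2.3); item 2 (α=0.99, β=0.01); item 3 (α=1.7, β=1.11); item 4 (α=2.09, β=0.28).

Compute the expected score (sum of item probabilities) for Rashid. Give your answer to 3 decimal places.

1.713

P(θ) = 1 / (1 + exp(−α(θ − β)))
P_1 = 1/(1+e^{-2.7265}) = 0.9386
P_2 = 1/(1+e^{0.2574}) = 0.4360
P_3 = 1/(1+e^{2.3120}) = 0.0901
P_4 = 1/(1+e^{1.1077}) = 0.2483
E[score] = 0.9386 + 0.4360 + 0.0901 + 0.2483 = 1.7130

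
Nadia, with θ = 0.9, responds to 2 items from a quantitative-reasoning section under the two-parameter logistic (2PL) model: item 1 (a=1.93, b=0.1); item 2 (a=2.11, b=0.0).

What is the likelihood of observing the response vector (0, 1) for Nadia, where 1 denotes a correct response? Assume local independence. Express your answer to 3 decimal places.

0.153

P(θ) = 1 / (1 + exp(−a(θ − b)))
P_1 = 1/(1+e^{-1.5440}) = 0.8240
P_2 = 1/(1+e^{-1.8990}) = 0.8698
L = (1−P_1) × P_2 = 0.1760 × 0.8698 = 0.15304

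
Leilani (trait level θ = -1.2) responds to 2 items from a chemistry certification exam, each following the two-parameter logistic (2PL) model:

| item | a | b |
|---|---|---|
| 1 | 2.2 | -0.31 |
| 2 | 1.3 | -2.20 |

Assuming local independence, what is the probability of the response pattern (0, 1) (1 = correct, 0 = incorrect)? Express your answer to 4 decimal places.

0.6886

P(θ) = 1 / (1 + exp(−a(θ − b)))
P_1 = 1/(1+e^{1.9580}) = 0.1237
P_2 = 1/(1+e^{-1.3000}) = 0.7858
L = (1−P_1) × P_2 = 0.8763 × 0.7858 = 0.68864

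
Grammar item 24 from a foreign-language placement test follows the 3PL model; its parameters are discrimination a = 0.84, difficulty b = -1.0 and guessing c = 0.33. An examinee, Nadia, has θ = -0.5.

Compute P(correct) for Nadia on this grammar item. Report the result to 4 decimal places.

0.7343

P(θ) = c + (1 − c) · 1 / (1 + exp(−a(θ − b)))
Exponent: 0.84 × (-0.5 − (-1.0)) = 0.4200
1/(1 + e^{-0.4200}) = 0.6035
P = 0.33 + 0.67 × 0.6035 = 0.7343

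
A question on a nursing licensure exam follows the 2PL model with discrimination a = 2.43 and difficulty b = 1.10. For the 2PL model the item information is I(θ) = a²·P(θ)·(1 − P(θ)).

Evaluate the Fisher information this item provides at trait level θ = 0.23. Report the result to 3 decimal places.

0.568

P = 1/(1+e^{2.1141}) = 0.1077
P(1−P) = 0.1077 × 0.8923 = 0.0961
I = a² × P(1−P) = 2.43² × 0.0961 = 0.56762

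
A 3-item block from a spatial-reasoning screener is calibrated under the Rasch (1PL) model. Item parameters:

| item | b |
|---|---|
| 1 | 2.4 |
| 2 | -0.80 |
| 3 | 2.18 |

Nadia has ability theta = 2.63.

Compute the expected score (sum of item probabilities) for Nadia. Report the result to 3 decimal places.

2.137

P(theta) = 1 / (1 + exp(−(theta − b)))
P_1 = 1/(1+e^{-0.2300}) = 0.5572
P_2 = 1/(1+e^{-3.4300}) = 0.9686
P_3 = 1/(1+e^{-0.4500}) = 0.6106
E[score] = 0.5572 + 0.9686 + 0.6106 = 2.1365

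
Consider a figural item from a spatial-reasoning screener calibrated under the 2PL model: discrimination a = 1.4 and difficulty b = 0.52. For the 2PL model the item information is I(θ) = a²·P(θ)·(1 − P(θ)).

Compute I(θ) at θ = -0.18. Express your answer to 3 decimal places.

P = 1/(1+e^{0.9800}) = 0.2729
P(1−P) = 0.2729 × 0.7271 = 0.1984
I = a² × P(1−P) = 1.4² × 0.1984 = 0.38891

0.389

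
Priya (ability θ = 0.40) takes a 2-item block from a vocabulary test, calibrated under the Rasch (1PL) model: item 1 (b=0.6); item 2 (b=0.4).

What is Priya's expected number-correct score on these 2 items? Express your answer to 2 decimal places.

0.95

P(θ) = 1 / (1 + exp(−(θ − b)))
P_1 = 1/(1+e^{0.2000}) = 0.4502
P_2 = 1/(1+e^{0.0000}) = 0.5000
E[score] = 0.4502 + 0.5000 = 0.9502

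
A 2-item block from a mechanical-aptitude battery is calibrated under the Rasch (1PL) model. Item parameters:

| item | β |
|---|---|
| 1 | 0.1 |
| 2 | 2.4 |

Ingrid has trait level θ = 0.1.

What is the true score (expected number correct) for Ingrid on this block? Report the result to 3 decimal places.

0.591

P(θ) = 1 / (1 + exp(−(θ − β)))
P_1 = 1/(1+e^{0.0000}) = 0.5000
P_2 = 1/(1+e^{2.3000}) = 0.0911
E[score] = 0.5000 + 0.0911 = 0.5911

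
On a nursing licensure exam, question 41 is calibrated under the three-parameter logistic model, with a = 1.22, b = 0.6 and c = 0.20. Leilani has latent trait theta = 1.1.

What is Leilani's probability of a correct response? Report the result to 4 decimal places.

0.7184

P(theta) = c + (1 − c) · 1 / (1 + exp(−a(theta − b)))
Exponent: 1.22 × (1.1 − 0.6) = 0.6100
1/(1 + e^{-0.6100}) = 0.6479
P = 0.20 + 0.80 × 0.6479 = 0.7184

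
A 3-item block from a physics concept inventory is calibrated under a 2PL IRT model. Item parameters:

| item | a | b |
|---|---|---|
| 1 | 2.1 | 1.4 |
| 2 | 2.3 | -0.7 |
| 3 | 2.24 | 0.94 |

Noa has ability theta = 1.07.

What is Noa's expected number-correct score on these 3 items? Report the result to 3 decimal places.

P(theta) = 1 / (1 + exp(−a(theta − b)))
P_1 = 1/(1+e^{0.6930}) = 0.3334
P_2 = 1/(1+e^{-4.0710}) = 0.9832
P_3 = 1/(1+e^{-0.2912}) = 0.5723
E[score] = 0.3334 + 0.9832 + 0.5723 = 1.8889

1.889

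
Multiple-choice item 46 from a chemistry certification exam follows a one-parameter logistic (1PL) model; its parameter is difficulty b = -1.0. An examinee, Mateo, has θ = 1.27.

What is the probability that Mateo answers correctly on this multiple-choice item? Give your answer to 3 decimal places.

0.906

P(θ) = 1 / (1 + exp(−(θ − b)))
Exponent: (1.27 − (-1.0)) = 2.2700
1/(1 + e^{-2.2700}) = 0.9064
P = 0.9064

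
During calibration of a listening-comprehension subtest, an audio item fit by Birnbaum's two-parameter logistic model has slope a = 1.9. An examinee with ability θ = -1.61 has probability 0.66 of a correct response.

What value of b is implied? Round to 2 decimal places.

-1.96

P(θ) = 1 / (1 + exp(−a(θ − b)))
logit(0.66) = ln(0.66/0.34) = 0.6633
b = θ − logit/(a) = -1.61 − 0.6633/1.9000 = -1.9591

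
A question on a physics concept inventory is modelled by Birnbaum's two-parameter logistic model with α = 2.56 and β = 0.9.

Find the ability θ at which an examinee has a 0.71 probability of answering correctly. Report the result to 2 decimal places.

1.25

P(θ) = 1 / (1 + exp(−α(θ − β)))
logit = ln(0.7100/0.2900) = 0.8954
θ = β + logit/(α) = 0.9 + 0.8954/2.5600 = 1.2498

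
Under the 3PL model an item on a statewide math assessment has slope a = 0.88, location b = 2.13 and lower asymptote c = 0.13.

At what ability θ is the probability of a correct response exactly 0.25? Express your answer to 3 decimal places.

0.048

P(θ) = c + (1 − c) · 1 / (1 + exp(−a(θ − b)))
Remove guessing floor: (0.25 − 0.13)/(1 − 0.13) = 0.1379
logit = ln(0.1379/0.8621) = -1.8326
θ = b + logit/(a) = 2.13 + (-1.8326)/0.8800 = 0.0475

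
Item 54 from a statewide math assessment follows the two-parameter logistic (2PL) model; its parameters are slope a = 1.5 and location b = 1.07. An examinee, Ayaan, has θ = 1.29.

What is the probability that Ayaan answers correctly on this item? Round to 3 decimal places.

0.582

P(θ) = 1 / (1 + exp(−a(θ − b)))
Exponent: 1.5 × (1.29 − 1.07) = 0.3300
1/(1 + e^{-0.3300}) = 0.5818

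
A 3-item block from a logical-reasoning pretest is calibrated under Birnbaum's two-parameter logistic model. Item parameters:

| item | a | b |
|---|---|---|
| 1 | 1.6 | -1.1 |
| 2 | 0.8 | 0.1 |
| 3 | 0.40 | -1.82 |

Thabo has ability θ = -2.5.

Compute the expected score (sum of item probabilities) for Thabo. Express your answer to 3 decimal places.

P(θ) = 1 / (1 + exp(−a(θ − b)))
P_1 = 1/(1+e^{2.2400}) = 0.0962
P_2 = 1/(1+e^{2.0800}) = 0.1111
P_3 = 1/(1+e^{0.2720}) = 0.4324
E[score] = 0.0962 + 0.1111 + 0.4324 = 0.6397

0.640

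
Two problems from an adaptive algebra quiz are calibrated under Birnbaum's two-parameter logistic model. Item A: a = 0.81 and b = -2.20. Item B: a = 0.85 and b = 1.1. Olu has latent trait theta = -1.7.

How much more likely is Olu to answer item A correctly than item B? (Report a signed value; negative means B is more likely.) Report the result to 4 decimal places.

P(theta) = 1 / (1 + exp(−a(theta − b)))
P_A = 0.5999
P_B = 0.0847
P_A − P_B = 0.5152

0.5152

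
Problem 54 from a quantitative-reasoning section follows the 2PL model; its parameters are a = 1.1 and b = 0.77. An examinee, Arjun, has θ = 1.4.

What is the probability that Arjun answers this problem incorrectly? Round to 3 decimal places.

P(θ) = 1 / (1 + exp(−a(θ − b)))
Exponent: 1.1 × (1.4 − 0.77) = 0.6930
1/(1 + e^{-0.6930}) = 0.6666
P(incorrect) = 1 − 0.6666 = 0.3334

0.333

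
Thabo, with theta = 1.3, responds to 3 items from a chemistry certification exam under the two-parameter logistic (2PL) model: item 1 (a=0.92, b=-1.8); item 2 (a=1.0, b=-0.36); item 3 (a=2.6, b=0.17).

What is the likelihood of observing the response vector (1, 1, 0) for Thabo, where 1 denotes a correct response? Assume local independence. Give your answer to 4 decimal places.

P(theta) = 1 / (1 + exp(−a(theta − b)))
P_1 = 1/(1+e^{-2.8520}) = 0.9454
P_2 = 1/(1+e^{-1.6600}) = 0.8402
P_3 = 1/(1+e^{-2.9380}) = 0.9497
L = P_1 × P_2 × (1−P_3) = 0.9454 × 0.8402 × 0.0503 = 0.03996

0.0400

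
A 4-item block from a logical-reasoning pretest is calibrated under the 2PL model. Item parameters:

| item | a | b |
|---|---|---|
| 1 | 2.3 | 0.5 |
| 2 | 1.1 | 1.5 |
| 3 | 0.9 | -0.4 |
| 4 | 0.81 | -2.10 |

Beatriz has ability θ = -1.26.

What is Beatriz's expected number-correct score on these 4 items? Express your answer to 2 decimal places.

1.04

P(θ) = 1 / (1 + exp(−a(θ − b)))
P_1 = 1/(1+e^{4.0480}) = 0.0172
P_2 = 1/(1+e^{3.0360}) = 0.0458
P_3 = 1/(1+e^{0.7740}) = 0.3156
P_4 = 1/(1+e^{-0.6804}) = 0.6638
E[score] = 0.0172 + 0.0458 + 0.3156 + 0.6638 = 1.0424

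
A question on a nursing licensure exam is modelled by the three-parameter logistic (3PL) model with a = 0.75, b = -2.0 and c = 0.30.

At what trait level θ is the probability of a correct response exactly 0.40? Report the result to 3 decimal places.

-4.389

P(θ) = c + (1 − c) · 1 / (1 + exp(−a(θ − b)))
Remove guessing floor: (0.40 − 0.30)/(1 − 0.30) = 0.1429
logit = ln(0.1429/0.8571) = -1.7918
θ = b + logit/(a) = -2.0 + (-1.7918)/0.7500 = -4.3890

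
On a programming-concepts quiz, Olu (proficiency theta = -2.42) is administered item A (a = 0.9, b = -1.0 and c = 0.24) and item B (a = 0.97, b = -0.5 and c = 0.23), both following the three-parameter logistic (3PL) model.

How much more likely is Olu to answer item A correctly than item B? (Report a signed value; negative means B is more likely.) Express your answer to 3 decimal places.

0.072

P(theta) = c + (1 − c) · 1 / (1 + exp(−a(theta − b)))
P_A = 0.4056
P_B = 0.3335
P_A − P_B = 0.0721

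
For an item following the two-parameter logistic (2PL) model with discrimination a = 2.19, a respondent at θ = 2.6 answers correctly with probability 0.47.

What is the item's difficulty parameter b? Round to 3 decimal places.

P(θ) = 1 / (1 + exp(−a(θ − b)))
logit(0.47) = ln(0.47/0.53) = -0.1201
b = θ − logit/(a) = 2.6 − (-0.1201)/2.1900 = 2.6549

2.655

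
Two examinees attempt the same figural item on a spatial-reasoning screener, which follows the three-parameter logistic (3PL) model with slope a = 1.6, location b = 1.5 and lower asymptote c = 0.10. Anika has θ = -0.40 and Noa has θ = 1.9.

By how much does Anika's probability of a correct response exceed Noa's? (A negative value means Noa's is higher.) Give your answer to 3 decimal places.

-0.548

P(θ) = c + (1 − c) · 1 / (1 + exp(−a(θ − b)))
P(Anika) = 0.1411  [exponent -3.0400]
P(Noa) = 0.6893  [exponent 0.6400]
Difference = 0.1411 − 0.6893 = -0.5482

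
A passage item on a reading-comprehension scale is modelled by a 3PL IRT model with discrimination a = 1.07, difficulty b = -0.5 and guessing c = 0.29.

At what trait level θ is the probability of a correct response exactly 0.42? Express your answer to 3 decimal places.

P(θ) = c + (1 − c) · 1 / (1 + exp(−a(θ − b)))
Remove guessing floor: (0.42 − 0.29)/(1 − 0.29) = 0.1831
logit = ln(0.1831/0.8169) = -1.4955
θ = b + logit/(a) = -0.5 + (-1.4955)/1.0700 = -1.8977

-1.898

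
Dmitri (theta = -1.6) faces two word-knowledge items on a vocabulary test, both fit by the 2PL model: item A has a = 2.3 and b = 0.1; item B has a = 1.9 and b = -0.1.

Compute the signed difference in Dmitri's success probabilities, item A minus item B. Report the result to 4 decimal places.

P(theta) = 1 / (1 + exp(−a(theta − b)))
P_A = 0.0196
P_B = 0.0547
P_A − P_B = -0.0350

-0.0350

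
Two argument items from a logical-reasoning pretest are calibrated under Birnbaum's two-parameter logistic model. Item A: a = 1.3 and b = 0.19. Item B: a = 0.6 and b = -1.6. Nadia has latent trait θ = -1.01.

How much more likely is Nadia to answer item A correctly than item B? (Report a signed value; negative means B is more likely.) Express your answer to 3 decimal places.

-0.414

P(θ) = 1 / (1 + exp(−a(θ − b)))
P_A = 0.1736
P_B = 0.5876
P_A − P_B = -0.4139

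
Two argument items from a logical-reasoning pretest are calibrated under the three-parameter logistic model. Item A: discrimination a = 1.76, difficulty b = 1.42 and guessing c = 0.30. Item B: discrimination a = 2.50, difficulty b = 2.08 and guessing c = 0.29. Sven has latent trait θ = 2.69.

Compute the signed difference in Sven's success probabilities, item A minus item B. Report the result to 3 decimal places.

0.059

P(θ) = c + (1 − c) · 1 / (1 + exp(−a(θ − b)))
P_A = 0.9324
P_B = 0.8731
P_A − P_B = 0.0593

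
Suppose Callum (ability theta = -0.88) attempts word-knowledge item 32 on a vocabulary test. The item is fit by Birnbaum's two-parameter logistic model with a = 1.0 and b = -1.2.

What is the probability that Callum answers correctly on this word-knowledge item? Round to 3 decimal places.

0.579

P(theta) = 1 / (1 + exp(−a(theta − b)))
Exponent: 1.0 × (-0.88 − (-1.2)) = 0.3200
1/(1 + e^{-0.3200}) = 0.5793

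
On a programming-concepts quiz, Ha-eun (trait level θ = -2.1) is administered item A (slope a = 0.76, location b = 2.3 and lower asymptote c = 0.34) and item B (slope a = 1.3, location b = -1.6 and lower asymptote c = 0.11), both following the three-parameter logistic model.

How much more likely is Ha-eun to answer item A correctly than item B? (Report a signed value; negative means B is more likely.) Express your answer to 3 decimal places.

P(θ) = c + (1 − c) · 1 / (1 + exp(−a(θ − b)))
P_A = 0.3625
P_B = 0.4153
P_A − P_B = -0.0528

-0.053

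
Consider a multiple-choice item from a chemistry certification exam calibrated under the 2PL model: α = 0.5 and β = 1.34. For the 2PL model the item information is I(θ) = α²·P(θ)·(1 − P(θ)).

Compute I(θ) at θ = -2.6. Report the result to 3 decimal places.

P = 1/(1+e^{1.9700}) = 0.1224
P(1−P) = 0.1224 × 0.8776 = 0.1074
I = α² × P(1−P) = 0.5² × 0.1074 = 0.02685

0.027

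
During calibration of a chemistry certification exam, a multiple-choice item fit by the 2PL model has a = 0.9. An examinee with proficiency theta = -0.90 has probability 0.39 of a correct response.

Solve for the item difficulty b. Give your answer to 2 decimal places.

P(theta) = 1 / (1 + exp(−a(theta − b)))
logit(0.39) = ln(0.39/0.61) = -0.4473
b = theta − logit/(a) = -0.90 − (-0.4473)/0.9000 = -0.4030

-0.40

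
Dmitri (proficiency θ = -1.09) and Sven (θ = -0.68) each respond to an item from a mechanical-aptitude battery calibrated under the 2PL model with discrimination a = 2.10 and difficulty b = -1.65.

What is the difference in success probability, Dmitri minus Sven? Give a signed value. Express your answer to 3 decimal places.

P(θ) = 1 / (1 + exp(−a(θ − b)))
P(Dmitri) = 0.7642  [exponent 1.1760]
P(Sven) = 0.8846  [exponent 2.0370]
Difference = 0.7642 − 0.8846 = -0.1204

-0.120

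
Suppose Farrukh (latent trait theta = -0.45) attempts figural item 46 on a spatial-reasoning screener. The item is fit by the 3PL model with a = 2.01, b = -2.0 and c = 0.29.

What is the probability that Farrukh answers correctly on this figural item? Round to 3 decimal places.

0.970

P(theta) = c + (1 − c) · 1 / (1 + exp(−a(theta − b)))
Exponent: 2.01 × (-0.45 − (-2.0)) = 3.1155
1/(1 + e^{-3.1155}) = 0.9575
P = 0.29 + 0.71 × 0.9575 = 0.9698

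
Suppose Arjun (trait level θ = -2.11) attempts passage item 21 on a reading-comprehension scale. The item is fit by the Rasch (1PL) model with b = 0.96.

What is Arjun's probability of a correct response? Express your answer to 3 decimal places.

0.044

P(θ) = 1 / (1 + exp(−(θ − b)))
Exponent: (-2.11 − 0.96) = -3.0700
1/(1 + e^{3.0700}) = 0.0444
P = 0.0444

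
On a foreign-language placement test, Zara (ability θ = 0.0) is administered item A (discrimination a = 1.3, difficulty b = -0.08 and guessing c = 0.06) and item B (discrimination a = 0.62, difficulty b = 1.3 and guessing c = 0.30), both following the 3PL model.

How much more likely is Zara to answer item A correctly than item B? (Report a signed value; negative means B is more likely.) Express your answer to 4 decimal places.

0.0383

P(θ) = c + (1 − c) · 1 / (1 + exp(−a(θ − b)))
P_A = 0.5544
P_B = 0.5161
P_A − P_B = 0.0383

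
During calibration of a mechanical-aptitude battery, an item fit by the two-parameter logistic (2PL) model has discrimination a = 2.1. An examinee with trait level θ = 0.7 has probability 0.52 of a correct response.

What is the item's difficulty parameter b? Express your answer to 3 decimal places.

0.662

P(θ) = 1 / (1 + exp(−a(θ − b)))
logit(0.52) = ln(0.52/0.48) = 0.0800
b = θ − logit/(a) = 0.7 − 0.0800/2.1000 = 0.6619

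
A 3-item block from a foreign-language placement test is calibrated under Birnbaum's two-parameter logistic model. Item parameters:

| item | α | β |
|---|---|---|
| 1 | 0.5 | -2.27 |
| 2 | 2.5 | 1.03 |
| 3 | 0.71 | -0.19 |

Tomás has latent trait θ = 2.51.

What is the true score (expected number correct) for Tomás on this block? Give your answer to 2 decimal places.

2.76

P(θ) = 1 / (1 + exp(−α(θ − β)))
P_1 = 1/(1+e^{-2.3900}) = 0.9161
P_2 = 1/(1+e^{-3.7000}) = 0.9759
P_3 = 1/(1+e^{-1.9170}) = 0.8718
E[score] = 0.9161 + 0.9759 + 0.8718 = 2.7637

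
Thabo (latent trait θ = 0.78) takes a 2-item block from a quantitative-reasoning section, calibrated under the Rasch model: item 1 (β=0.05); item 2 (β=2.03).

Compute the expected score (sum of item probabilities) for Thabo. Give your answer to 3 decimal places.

P(θ) = 1 / (1 + exp(−(θ − β)))
P_1 = 1/(1+e^{-0.7300}) = 0.6748
P_2 = 1/(1+e^{1.2500}) = 0.2227
E[score] = 0.6748 + 0.2227 = 0.8975

0.898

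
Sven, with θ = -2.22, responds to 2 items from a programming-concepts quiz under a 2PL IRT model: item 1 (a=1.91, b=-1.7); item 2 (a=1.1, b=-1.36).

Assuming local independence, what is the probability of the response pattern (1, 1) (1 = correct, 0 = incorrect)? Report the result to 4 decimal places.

P(θ) = 1 / (1 + exp(−a(θ − b)))
P_1 = 1/(1+e^{0.9932}) = 0.2703
P_2 = 1/(1+e^{0.9460}) = 0.2797
L = P_1 × P_2 = 0.2703 × 0.2797 = 0.07559

0.0756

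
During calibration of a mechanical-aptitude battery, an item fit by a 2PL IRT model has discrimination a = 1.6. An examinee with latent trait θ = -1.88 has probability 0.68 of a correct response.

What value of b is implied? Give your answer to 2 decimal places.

P(θ) = 1 / (1 + exp(−a(θ − b)))
logit(0.68) = ln(0.68/0.32) = 0.7538
b = θ − logit/(a) = -1.88 − 0.7538/1.6000 = -2.3511

-2.35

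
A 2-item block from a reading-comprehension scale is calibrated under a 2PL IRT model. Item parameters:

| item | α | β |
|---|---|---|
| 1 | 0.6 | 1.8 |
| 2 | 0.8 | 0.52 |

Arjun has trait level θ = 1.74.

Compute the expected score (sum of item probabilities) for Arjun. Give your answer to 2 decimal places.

1.22

P(θ) = 1 / (1 + exp(−α(θ − β)))
P_1 = 1/(1+e^{0.0360}) = 0.4910
P_2 = 1/(1+e^{-0.9760}) = 0.7263
E[score] = 0.4910 + 0.7263 = 1.2173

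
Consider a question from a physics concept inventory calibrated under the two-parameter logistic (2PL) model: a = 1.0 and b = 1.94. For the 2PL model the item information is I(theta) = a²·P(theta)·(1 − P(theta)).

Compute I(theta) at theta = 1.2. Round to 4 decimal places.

P = 1/(1+e^{0.7400}) = 0.3230
P(1−P) = 0.3230 × 0.6770 = 0.2187
I = a² × P(1−P) = 1.0² × 0.2187 = 0.21867

0.2187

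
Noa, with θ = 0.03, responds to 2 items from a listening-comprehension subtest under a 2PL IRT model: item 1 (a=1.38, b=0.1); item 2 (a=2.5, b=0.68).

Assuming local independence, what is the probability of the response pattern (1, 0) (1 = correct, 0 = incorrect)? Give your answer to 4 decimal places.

0.3976

P(θ) = 1 / (1 + exp(−a(θ − b)))
P_1 = 1/(1+e^{0.0966}) = 0.4759
P_2 = 1/(1+e^{1.6250}) = 0.1645
L = P_1 × (1−P_2) = 0.4759 × 0.8355 = 0.39758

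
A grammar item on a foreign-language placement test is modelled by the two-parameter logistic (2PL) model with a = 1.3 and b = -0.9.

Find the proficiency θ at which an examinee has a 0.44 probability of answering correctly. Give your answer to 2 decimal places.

P(θ) = 1 / (1 + exp(−a(θ − b)))
logit = ln(0.4400/0.5600) = -0.2412
θ = b + logit/(a) = -0.9 + (-0.2412)/1.3000 = -1.0855

-1.09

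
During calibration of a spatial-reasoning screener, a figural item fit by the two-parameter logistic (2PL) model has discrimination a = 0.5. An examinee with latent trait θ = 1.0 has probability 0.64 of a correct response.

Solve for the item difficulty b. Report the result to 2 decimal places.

P(θ) = 1 / (1 + exp(−a(θ − b)))
logit(0.64) = ln(0.64/0.36) = 0.5754
b = θ − logit/(a) = 1.0 − 0.5754/0.5000 = -0.1507

-0.15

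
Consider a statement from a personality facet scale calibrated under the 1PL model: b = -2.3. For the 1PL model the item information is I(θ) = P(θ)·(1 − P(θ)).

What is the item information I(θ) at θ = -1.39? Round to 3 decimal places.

P = 1/(1+e^{-0.9100}) = 0.7130
P(1−P) = 0.7130 × 0.2870 = 0.2046
I = P(1−P) = 0.20463

0.205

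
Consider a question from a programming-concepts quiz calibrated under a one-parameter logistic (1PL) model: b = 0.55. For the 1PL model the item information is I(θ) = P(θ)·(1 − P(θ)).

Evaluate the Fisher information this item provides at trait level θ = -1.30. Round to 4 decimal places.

0.1174

P = 1/(1+e^{1.8500}) = 0.1359
P(1−P) = 0.1359 × 0.8641 = 0.1174
I = P(1−P) = 0.11741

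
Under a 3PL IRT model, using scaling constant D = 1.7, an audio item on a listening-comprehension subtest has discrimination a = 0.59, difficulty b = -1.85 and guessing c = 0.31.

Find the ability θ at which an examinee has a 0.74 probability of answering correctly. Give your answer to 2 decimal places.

P(θ) = c + (1 − c) · 1 / (1 + exp(−D·a(θ − b)))
Remove guessing floor: (0.74 − 0.31)/(1 − 0.31) = 0.6232
logit = ln(0.6232/0.3768) = 0.5031
θ = b + logit/(1.7·a) = -1.85 + 0.5031/1.0030 = -1.3484

-1.35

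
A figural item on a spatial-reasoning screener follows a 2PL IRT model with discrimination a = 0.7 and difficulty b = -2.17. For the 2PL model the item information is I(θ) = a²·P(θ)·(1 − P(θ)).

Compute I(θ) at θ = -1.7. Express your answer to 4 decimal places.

0.1192

P = 1/(1+e^{-0.3290}) = 0.5815
P(1−P) = 0.5815 × 0.4185 = 0.2434
I = a² × P(1−P) = 0.7² × 0.2434 = 0.11924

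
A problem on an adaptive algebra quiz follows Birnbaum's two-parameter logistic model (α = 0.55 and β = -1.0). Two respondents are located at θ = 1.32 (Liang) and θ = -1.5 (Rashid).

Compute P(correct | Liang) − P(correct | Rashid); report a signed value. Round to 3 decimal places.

0.350

P(θ) = 1 / (1 + exp(−α(θ − β)))
P(Liang) = 0.7818  [exponent 1.2760]
P(Rashid) = 0.4317  [exponent -0.2750]
Difference = 0.7818 − 0.4317 = 0.3501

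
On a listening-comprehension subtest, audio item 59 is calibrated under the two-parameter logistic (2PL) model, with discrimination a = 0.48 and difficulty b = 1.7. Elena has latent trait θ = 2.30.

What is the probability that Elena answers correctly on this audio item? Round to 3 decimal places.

P(θ) = 1 / (1 + exp(−a(θ − b)))
Exponent: 0.48 × (2.30 − 1.7) = 0.2880
1/(1 + e^{-0.2880}) = 0.5715

0.572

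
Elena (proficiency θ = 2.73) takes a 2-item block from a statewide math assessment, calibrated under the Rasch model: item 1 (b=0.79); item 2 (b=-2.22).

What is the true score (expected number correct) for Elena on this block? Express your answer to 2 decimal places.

1.87

P(θ) = 1 / (1 + exp(−(θ − b)))
P_1 = 1/(1+e^{-1.9400}) = 0.8744
P_2 = 1/(1+e^{-4.9500}) = 0.9930
E[score] = 0.8744 + 0.9930 = 1.8673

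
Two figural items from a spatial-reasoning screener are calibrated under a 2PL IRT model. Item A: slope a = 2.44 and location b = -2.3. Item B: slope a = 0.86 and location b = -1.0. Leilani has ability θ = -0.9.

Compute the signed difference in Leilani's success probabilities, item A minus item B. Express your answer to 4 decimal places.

0.4467

P(θ) = 1 / (1 + exp(−a(θ − b)))
P_A = 0.9682
P_B = 0.5215
P_A − P_B = 0.4467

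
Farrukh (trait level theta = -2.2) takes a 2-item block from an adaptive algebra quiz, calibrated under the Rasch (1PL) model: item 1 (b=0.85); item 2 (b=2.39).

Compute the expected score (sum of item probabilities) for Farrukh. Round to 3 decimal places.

P(theta) = 1 / (1 + exp(−(theta − b)))
P_1 = 1/(1+e^{3.0500}) = 0.0452
P_2 = 1/(1+e^{4.5900}) = 0.0101
E[score] = 0.0452 + 0.0101 = 0.0553

0.055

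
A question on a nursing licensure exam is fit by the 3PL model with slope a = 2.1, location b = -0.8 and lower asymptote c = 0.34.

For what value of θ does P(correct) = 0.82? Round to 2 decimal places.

-0.33

P(θ) = c + (1 − c) · 1 / (1 + exp(−a(θ − b)))
Remove guessing floor: (0.82 − 0.34)/(1 − 0.34) = 0.7273
logit = ln(0.7273/0.2727) = 0.9808
θ = b + logit/(a) = -0.8 + 0.9808/2.1000 = -0.3329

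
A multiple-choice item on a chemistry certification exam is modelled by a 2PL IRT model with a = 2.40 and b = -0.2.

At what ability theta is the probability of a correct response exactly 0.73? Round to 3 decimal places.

0.214

P(theta) = 1 / (1 + exp(−a(theta − b)))
logit = ln(0.7300/0.2700) = 0.9946
theta = b + logit/(a) = -0.2 + 0.9946/2.4000 = 0.2144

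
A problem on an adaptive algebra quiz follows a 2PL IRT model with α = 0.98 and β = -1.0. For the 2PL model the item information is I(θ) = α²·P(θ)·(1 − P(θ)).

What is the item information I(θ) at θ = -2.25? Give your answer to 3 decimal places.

P = 1/(1+e^{1.2250}) = 0.2271
P(1−P) = 0.2271 × 0.7729 = 0.1755
I = α² × P(1−P) = 0.98² × 0.1755 = 0.16855

0.169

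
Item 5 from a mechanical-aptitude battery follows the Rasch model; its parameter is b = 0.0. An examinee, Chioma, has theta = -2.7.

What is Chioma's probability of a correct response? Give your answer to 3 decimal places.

0.063

P(theta) = 1 / (1 + exp(−(theta − b)))
Exponent: (-2.7 − 0.0) = -2.7000
1/(1 + e^{2.7000}) = 0.0630
P = 0.0630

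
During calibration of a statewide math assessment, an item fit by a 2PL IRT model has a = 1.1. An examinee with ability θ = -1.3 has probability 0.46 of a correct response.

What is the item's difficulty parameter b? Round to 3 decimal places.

-1.154

P(θ) = 1 / (1 + exp(−a(θ − b)))
logit(0.46) = ln(0.46/0.54) = -0.1603
b = θ − logit/(a) = -1.3 − (-0.1603)/1.1000 = -1.1542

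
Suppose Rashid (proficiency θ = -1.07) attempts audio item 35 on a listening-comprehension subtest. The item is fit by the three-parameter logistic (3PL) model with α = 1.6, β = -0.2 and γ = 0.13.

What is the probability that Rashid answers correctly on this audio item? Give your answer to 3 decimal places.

P(θ) = γ + (1 − γ) · 1 / (1 + exp(−α(θ − β)))
Exponent: 1.6 × (-1.07 − (-0.2)) = -1.3920
1/(1 + e^{1.3920}) = 0.1991
P = 0.13 + 0.87 × 0.1991 = 0.3032

0.303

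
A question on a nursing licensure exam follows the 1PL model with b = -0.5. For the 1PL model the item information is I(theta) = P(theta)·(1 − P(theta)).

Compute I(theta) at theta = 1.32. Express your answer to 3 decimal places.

0.120

P = 1/(1+e^{-1.8200}) = 0.8606
P(1−P) = 0.8606 × 0.1394 = 0.1200
I = P(1−P) = 0.11999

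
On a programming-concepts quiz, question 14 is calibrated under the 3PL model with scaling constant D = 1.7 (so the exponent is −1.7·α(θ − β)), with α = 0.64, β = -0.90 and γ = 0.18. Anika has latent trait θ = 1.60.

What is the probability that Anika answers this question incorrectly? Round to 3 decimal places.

P(θ) = γ + (1 − γ) · 1 / (1 + exp(−D·α(θ − β)))
Exponent: 1.7 × 0.64 × (1.60 − (-0.90)) = 2.7200
1/(1 + e^{-2.7200}) = 0.9382
P = 0.18 + 0.82 × 0.9382 = 0.9493
P(incorrect) = 1 − 0.9493 = 0.0507

0.051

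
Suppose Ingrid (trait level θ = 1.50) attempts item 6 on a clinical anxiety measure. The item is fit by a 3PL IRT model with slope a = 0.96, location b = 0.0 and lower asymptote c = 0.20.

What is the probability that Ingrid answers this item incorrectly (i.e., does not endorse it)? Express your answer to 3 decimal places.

0.153

P(θ) = c + (1 − c) · 1 / (1 + exp(−a(θ − b)))
Exponent: 0.96 × (1.50 − 0.0) = 1.4400
1/(1 + e^{-1.4400}) = 0.8085
P = 0.20 + 0.80 × 0.8085 = 0.8468
P(incorrect) = 1 − 0.8468 = 0.1532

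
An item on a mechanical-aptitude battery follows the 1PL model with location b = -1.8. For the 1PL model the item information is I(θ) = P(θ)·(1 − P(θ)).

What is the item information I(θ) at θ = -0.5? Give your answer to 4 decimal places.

0.1683

P = 1/(1+e^{-1.3000}) = 0.7858
P(1−P) = 0.7858 × 0.2142 = 0.1683
I = P(1−P) = 0.16830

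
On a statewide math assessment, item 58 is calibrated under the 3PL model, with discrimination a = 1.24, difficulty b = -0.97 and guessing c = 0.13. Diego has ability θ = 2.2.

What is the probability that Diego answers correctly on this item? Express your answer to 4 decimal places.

P(θ) = c + (1 − c) · 1 / (1 + exp(−a(θ − b)))
Exponent: 1.24 × (2.2 − (-0.97)) = 3.9308
1/(1 + e^{-3.9308}) = 0.9807
P = 0.13 + 0.87 × 0.9807 = 0.9833

0.9833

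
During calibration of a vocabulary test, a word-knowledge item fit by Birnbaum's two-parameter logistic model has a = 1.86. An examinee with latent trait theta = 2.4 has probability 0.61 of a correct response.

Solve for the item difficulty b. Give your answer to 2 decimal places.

2.16

P(theta) = 1 / (1 + exp(−a(theta − b)))
logit(0.61) = ln(0.61/0.39) = 0.4473
b = theta − logit/(a) = 2.4 − 0.4473/1.8600 = 2.1595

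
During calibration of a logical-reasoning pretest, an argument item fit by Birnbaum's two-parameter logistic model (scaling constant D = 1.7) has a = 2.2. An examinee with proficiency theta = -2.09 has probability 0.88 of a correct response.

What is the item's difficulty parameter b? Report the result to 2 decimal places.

P(theta) = 1 / (1 + exp(−D·a(theta − b)))
logit(0.88) = ln(0.88/0.12) = 1.9924
b = theta − logit/(1.7·a) = -2.09 − 1.9924/3.7400 = -2.6227

-2.62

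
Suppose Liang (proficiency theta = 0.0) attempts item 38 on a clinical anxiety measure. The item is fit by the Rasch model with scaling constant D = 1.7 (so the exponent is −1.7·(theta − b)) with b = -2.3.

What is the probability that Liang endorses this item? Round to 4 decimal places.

0.9804

P(theta) = 1 / (1 + exp(−D·(theta − b)))
Exponent: 1.7 × (0.0 − (-2.3)) = 3.9100
1/(1 + e^{-3.9100}) = 0.9804
P = 0.9804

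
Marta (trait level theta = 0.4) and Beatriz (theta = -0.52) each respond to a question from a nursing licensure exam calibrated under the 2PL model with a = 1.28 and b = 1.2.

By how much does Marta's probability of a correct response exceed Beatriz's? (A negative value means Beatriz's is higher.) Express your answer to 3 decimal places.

0.165

P(theta) = 1 / (1 + exp(−a(theta − b)))
P(Marta) = 0.2642  [exponent -1.0240]
P(Beatriz) = 0.0996  [exponent -2.2016]
Difference = 0.2642 − 0.0996 = 0.1646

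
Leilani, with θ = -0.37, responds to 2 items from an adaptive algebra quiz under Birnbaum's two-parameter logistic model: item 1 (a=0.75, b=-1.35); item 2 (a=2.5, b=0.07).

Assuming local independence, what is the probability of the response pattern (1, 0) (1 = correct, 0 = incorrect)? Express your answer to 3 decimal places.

0.507

P(θ) = 1 / (1 + exp(−a(θ − b)))
P_1 = 1/(1+e^{-0.7350}) = 0.6759
P_2 = 1/(1+e^{1.1000}) = 0.2497
L = P_1 × (1−P_2) = 0.6759 × 0.7503 = 0.50710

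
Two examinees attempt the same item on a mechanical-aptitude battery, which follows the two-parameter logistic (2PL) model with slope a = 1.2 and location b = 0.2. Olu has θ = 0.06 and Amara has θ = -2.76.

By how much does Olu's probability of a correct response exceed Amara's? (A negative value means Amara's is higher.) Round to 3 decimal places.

P(θ) = 1 / (1 + exp(−a(θ − b)))
P(Olu) = 0.4581  [exponent -0.1680]
P(Amara) = 0.0279  [exponent -3.5520]
Difference = 0.4581 − 0.0279 = 0.4302

0.430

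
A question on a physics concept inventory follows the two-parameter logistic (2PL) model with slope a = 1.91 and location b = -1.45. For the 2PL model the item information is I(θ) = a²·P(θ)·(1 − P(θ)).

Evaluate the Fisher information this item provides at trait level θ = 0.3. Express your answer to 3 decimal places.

0.120

P = 1/(1+e^{-3.3425}) = 0.9659
P(1−P) = 0.9659 × 0.0341 = 0.0330
I = a² × P(1−P) = 1.91² × 0.0330 = 0.12030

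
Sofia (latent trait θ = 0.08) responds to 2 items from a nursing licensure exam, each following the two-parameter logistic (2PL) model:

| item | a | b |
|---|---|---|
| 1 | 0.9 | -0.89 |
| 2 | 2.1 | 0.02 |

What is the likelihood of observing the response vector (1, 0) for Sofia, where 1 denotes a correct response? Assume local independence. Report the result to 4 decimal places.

P(θ) = 1 / (1 + exp(−a(θ − b)))
P_1 = 1/(1+e^{-0.8730}) = 0.7054
P_2 = 1/(1+e^{-0.1260}) = 0.5315
L = P_1 × (1−P_2) = 0.7054 × 0.4685 = 0.33049

0.3305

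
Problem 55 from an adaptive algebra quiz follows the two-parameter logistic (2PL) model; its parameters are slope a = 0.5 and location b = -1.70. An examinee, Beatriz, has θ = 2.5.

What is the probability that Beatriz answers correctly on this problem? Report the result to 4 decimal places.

0.8909

P(θ) = 1 / (1 + exp(−a(θ − b)))
Exponent: 0.5 × (2.5 − (-1.70)) = 2.1000
1/(1 + e^{-2.1000}) = 0.8909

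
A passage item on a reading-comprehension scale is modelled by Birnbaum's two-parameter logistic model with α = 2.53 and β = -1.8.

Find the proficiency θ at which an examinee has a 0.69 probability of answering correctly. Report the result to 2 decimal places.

-1.48

P(θ) = 1 / (1 + exp(−α(θ − β)))
logit = ln(0.6900/0.3100) = 0.8001
θ = β + logit/(α) = -1.8 + 0.8001/2.5300 = -1.4837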